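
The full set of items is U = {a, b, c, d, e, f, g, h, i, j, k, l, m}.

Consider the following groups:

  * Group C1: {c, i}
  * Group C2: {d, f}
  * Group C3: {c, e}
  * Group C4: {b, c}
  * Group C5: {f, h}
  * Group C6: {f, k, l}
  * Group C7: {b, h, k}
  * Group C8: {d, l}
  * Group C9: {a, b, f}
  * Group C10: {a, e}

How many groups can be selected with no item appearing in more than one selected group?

C1, C2, C7, C10 are pairwise disjoint (C1={c,i}; C2={d,f}; C7={b,h,k}; C10={a,e}).
Every remaining group overlaps one of these, and no 5 of the listed groups are pairwise disjoint, so 4 is the maximum.

4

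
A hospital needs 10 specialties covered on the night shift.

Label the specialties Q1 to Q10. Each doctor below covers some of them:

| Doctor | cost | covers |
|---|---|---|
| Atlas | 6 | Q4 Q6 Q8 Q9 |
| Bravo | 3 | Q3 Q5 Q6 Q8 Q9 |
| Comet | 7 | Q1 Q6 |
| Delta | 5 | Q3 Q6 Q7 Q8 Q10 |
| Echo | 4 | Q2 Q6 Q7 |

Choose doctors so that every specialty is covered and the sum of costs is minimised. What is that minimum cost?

Atlas, Bravo, Comet, Delta, Echo together cover every specialty (Atlas ∪ Bravo ∪ Comet ∪ Delta ∪ Echo = {Q1, Q2, Q3, Q4, Q5, Q6, Q7, Q8, Q9, Q10}); total cost 6 + 3 + 7 + 5 + 4 = 25.
No covering selection has total cost below 25.

25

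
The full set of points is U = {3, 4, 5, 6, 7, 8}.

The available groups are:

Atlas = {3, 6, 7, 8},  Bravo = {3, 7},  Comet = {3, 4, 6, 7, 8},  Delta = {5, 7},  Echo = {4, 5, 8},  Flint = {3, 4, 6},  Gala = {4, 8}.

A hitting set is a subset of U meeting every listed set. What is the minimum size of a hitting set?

The 2 points {4, 7} hit every group.
The groups Bravo, Echo are pairwise disjoint, so any hitting set needs a separate point for each — at least 2. Hence 2 is optimal.

2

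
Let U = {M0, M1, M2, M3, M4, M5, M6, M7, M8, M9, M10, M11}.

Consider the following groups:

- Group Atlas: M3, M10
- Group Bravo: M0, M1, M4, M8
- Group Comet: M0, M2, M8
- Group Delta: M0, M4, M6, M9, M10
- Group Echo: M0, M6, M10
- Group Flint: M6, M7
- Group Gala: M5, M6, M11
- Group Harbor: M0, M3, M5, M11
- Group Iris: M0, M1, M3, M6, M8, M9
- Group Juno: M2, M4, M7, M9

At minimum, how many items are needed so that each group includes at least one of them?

4

H = {M0, M3, M6, M7} meets every group (each contains at least one member of H), and |H| = 4.
No choice of 3 items meets every group, so 4 is the minimum.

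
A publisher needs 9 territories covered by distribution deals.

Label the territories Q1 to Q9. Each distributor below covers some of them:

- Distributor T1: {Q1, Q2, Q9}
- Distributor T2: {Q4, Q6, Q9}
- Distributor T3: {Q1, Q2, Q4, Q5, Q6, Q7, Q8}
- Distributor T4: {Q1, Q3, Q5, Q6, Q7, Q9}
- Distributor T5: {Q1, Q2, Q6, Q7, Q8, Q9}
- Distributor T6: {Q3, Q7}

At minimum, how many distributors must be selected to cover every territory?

2

Take {T3, T4}. Their union is {Q1, Q2, Q3, Q4, Q5, Q6, Q7, Q8, Q9}, which is all 9 territories.
No single distributor has all 9 territories (the largest, T3, has 7), so 2 is optimal.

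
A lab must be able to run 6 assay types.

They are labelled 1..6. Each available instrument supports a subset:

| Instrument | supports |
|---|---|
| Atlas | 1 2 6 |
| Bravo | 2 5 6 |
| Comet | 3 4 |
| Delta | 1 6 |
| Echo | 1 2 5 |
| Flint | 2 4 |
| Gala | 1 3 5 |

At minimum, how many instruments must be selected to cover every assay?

Take {Atlas, Flint, Gala}. Their union is {1, 2, 3, 4, 5, 6}, which is all 6 assays.
No 2 of the 7 instruments cover everything (all 21 combinations miss at least one assay), so 3 is optimal.

3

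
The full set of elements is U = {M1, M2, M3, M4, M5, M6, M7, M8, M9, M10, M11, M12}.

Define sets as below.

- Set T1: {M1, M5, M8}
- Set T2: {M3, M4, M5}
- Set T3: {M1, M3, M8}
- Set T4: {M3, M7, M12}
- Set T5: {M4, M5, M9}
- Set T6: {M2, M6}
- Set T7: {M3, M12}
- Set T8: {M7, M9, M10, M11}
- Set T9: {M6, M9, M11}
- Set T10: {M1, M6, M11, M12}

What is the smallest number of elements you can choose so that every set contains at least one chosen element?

H = {M3, M6, M8, M9} meets every set (each contains at least one member of H), and |H| = 4.
The sets T1, T6, T7, T8 are pairwise disjoint, so any hitting set needs a separate element for each — at least 4. Hence 4 is optimal.

4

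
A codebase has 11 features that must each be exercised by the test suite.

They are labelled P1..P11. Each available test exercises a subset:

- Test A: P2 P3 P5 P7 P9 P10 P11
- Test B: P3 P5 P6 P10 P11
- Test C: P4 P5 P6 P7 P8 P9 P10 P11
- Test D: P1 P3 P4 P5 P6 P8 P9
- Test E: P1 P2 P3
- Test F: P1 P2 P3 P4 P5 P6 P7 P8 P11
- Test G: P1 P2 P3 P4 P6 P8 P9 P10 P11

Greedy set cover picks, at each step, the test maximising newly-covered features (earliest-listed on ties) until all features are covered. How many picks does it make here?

2

Greedy: pick F (covers 9 new) → pick A (covers 2 new). Total picks: 2.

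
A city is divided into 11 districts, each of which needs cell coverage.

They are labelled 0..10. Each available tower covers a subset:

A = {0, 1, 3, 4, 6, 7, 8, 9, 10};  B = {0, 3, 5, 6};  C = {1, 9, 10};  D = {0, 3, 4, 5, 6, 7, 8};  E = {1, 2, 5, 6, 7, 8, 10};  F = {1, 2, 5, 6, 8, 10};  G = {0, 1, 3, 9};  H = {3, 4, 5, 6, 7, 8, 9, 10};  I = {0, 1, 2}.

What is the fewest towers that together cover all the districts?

2

A and E together: A ∪ E = {0, 1, 2, 3, 4, 5, 6, 7, 8, 9, 10} — every district is covered.
No single tower has all 11 districts (the largest, A, has 9), so 2 is optimal.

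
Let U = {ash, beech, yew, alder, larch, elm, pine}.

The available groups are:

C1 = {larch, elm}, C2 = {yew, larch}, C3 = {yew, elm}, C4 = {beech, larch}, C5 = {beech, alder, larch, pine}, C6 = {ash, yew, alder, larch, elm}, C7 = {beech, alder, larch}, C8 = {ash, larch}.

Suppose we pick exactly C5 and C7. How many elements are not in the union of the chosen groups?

3

Union of C5, C7 = {beech, alder, larch, pine}.
Not covered: ash, yew, elm — 3 elements.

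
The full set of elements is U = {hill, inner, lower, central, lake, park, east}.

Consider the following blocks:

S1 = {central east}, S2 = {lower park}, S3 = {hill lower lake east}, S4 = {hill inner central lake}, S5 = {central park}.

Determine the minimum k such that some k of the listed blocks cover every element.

3

S1, S2, and S4 cover everything between them: the union {hill, inner, lower, central, lake, park, east} is all of U.
Only S4 contains inner, so S4 is forced; the remaining 3 elements need at least 2 more blocks (each remaining block adds at most 2) — so at least 3 blocks are needed, and 3 is optimal.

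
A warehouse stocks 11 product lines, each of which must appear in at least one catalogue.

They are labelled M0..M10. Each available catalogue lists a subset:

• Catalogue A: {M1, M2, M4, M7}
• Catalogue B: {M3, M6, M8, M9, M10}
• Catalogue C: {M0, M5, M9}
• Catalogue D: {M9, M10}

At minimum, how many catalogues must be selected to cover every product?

3

Take {A, B, C}. Their union is {M0, M1, M2, M3, M4, M5, M6, M7, M8, M9, M10}, which is all 11 products.
Each catalogue has at most 5 products, and 2·5 = 10 < 11 — so at least 3 catalogues are needed, and 3 is optimal.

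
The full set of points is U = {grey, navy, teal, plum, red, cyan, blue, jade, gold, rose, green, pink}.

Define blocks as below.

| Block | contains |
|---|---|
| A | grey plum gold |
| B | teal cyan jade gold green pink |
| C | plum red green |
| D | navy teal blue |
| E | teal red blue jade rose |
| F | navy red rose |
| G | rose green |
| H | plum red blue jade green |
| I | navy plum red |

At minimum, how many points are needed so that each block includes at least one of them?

3

The 3 points {teal, plum, rose} hit every block.
The blocks A, D, G are pairwise disjoint, so any hitting set needs a separate point for each — at least 3. Hence 3 is optimal.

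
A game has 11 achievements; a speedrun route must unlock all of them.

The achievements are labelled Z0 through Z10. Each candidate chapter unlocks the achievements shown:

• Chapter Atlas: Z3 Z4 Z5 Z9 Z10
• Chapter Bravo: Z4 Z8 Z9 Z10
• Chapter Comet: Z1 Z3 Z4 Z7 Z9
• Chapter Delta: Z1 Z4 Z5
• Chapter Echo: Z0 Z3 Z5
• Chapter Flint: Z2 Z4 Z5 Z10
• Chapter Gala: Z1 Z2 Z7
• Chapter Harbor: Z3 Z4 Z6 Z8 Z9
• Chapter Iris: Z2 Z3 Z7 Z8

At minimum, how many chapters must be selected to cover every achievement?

4

Echo and Flint and Gala and Harbor together: Echo ∪ Flint ∪ Gala ∪ Harbor = {Z0, Z1, Z2, Z3, Z4, Z5, Z6, Z7, Z8, Z9, Z10} — every achievement is covered.
No 3 of the 9 chapters cover everything (all 84 combinations miss at least one achievement), so 4 is optimal.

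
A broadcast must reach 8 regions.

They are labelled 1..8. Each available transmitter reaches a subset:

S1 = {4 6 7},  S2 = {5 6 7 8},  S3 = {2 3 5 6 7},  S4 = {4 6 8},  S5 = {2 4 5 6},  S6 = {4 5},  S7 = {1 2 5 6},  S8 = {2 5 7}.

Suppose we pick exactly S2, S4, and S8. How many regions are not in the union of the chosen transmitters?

2

Union of S2, S4, S8 = {2, 4, 5, 6, 7, 8}.
Not covered: 1, 3 — 2 regions.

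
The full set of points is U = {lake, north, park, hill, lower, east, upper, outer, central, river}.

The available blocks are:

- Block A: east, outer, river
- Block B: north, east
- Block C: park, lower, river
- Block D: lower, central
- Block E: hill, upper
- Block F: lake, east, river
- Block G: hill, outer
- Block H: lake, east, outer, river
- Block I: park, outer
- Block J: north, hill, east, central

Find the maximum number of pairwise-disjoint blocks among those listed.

B, D, E, I are pairwise disjoint (B={north,east}; D={lower,central}; E={hill,upper}; I={park,outer}).
Every remaining block overlaps one of these, and no 5 of the listed blocks are pairwise disjoint, so 4 is the maximum.

4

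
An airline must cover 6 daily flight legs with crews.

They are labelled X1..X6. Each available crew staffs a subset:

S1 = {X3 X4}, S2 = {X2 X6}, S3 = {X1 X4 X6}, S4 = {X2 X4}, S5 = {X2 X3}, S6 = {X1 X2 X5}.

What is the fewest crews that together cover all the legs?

3

S1 and S3 and S6 together: S1 ∪ S3 ∪ S6 = {X1, X2, X3, X4, X5, X6} — every leg is covered.
Only S6 contains X5, so S6 is forced; the remaining 3 legs need at least 2 more crews (each remaining crew adds at most 2) — so at least 3 crews are needed, and 3 is optimal.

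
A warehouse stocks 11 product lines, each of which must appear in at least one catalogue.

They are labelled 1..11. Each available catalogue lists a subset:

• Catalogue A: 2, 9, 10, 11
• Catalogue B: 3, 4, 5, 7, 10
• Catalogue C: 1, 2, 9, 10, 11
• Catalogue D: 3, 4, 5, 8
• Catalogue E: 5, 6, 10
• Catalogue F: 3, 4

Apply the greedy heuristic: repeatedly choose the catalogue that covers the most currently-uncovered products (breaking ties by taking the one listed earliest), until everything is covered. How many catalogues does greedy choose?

Greedy: pick B (covers 5 new) → pick C (covers 4 new) → pick D (covers 1 new) → pick E (covers 1 new). Total picks: 4.

4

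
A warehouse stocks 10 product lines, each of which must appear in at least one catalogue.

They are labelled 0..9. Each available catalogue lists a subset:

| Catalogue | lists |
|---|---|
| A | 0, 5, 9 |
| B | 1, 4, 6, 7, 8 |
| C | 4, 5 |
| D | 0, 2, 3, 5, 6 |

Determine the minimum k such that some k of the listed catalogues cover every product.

3

Take {A, B, D}. Their union is {0, 1, 2, 3, 4, 5, 6, 7, 8, 9}, which is all 10 products.
Only B contains 1, so B is forced; the remaining 5 products need at least 2 more catalogues (each remaining catalogue adds at most 4) — so at least 3 catalogues are needed, and 3 is optimal.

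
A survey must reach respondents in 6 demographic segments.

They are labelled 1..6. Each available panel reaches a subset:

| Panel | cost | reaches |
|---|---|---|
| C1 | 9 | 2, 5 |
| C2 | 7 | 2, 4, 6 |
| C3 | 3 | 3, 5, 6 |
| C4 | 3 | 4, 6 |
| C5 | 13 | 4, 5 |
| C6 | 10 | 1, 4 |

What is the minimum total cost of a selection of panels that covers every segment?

20

C2, C3, C6 together cover every segment (C2 ∪ C3 ∪ C6 = {1, 2, 3, 4, 5, 6}); total cost 7 + 3 + 10 = 20.
The greedy pick C3, C4, C2, C6 costs 23; no covering selection beats 20.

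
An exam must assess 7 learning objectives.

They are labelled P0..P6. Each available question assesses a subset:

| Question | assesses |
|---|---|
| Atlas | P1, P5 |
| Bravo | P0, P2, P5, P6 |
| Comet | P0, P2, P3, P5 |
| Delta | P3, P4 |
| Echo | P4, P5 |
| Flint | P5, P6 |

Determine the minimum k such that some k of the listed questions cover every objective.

3

Take {Atlas, Bravo, Delta}. Their union is {P0, P1, P2, P3, P4, P5, P6}, which is all 7 objectives.
Only Atlas contains P1, so Atlas is forced; the remaining 5 objectives need at least 2 more questions (each remaining question adds at most 3) — so at least 3 questions are needed, and 3 is optimal.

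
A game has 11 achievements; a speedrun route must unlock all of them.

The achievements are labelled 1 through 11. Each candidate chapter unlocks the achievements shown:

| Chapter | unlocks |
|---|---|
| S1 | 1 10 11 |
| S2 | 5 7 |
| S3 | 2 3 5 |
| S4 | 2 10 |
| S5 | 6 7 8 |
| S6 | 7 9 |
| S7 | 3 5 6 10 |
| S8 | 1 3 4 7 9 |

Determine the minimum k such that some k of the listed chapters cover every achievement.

4

Take {S1, S3, S5, S8}. Their union is {1, 2, 3, 4, 5, 6, 7, 8, 9, 10, 11}, which is all 11 achievements.
No 3 of the 8 chapters cover everything (all 56 combinations miss at least one achievement), so 4 is optimal.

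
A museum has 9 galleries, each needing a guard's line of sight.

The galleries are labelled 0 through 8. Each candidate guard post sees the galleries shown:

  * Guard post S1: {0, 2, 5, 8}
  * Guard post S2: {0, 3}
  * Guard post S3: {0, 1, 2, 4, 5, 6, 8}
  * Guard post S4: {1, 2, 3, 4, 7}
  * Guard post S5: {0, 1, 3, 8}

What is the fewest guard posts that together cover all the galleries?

2

S3 and S4 together: S3 ∪ S4 = {0, 1, 2, 3, 4, 5, 6, 7, 8} — every gallery is covered.
No single guard post has all 9 galleries (the largest, S3, has 7), so 2 is optimal.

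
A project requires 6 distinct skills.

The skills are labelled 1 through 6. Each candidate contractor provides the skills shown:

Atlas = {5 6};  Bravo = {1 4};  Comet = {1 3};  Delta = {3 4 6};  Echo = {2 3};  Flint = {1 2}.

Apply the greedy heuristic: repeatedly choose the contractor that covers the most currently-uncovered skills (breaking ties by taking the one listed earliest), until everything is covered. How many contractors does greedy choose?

3

Greedy: pick Delta (covers 3 new) → pick Flint (covers 2 new) → pick Atlas (covers 1 new). Total picks: 3.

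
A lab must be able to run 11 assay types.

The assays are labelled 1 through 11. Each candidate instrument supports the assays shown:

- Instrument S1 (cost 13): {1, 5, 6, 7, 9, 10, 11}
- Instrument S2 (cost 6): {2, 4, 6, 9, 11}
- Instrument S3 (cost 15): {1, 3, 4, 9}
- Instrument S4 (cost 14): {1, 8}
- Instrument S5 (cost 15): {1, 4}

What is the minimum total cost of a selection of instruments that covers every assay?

48

S1, S2, S3, S4 together cover every assay (S1 ∪ S2 ∪ S3 ∪ S4 = {1, 2, 3, 4, 5, 6, 7, 8, 9, 10, 11}); total cost 13 + 6 + 15 + 14 = 48.
No covering selection has total cost below 48.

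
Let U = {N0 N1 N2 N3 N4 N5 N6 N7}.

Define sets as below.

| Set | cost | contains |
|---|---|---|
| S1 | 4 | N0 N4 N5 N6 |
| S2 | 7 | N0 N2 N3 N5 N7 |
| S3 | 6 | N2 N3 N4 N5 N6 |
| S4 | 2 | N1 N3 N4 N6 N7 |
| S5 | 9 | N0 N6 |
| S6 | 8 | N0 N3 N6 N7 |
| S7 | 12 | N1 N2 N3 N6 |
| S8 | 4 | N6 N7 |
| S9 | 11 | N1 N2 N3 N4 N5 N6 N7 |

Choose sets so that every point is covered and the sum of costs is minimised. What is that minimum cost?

S2, S4 together cover every point (S2 ∪ S4 = {N0, N1, N2, N3, N4, N5, N6, N7}); total cost 7 + 2 = 9.
The greedy pick S4, S1, S3 costs 12; no covering selection beats 9.

9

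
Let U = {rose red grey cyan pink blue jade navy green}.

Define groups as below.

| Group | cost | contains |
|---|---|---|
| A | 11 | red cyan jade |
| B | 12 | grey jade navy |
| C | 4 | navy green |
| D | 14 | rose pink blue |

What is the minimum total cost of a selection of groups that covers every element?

41

A, B, C, D together cover every element (A ∪ B ∪ C ∪ D = {rose, red, grey, cyan, pink, blue, jade, navy, green}); total cost 11 + 12 + 4 + 14 = 41.
No covering selection has total cost below 41.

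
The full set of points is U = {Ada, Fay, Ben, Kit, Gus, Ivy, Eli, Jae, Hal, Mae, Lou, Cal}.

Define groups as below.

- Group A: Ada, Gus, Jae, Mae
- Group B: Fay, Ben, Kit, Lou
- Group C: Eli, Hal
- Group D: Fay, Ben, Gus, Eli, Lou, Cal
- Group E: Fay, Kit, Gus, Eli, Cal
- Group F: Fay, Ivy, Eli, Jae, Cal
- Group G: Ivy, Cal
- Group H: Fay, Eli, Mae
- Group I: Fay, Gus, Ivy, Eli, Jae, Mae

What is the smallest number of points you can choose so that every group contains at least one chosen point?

4

Take T = {Ben, Hal, Mae, Cal}. Each listed group contains at least one of these, so T is a hitting set of size 4.
The groups A, B, C, G are pairwise disjoint, so any hitting set needs a separate point for each — at least 4. Hence 4 is optimal.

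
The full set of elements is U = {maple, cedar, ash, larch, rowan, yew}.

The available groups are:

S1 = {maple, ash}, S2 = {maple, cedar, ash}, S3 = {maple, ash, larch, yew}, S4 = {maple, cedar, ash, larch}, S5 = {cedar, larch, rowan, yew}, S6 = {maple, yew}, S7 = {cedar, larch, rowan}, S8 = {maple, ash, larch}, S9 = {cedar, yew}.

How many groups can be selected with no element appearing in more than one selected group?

S1, S9 are pairwise disjoint (S1={maple,ash}; S9={cedar,yew}).
Every remaining group overlaps one of these, and no 3 of the listed groups are pairwise disjoint, so 2 is the maximum.

2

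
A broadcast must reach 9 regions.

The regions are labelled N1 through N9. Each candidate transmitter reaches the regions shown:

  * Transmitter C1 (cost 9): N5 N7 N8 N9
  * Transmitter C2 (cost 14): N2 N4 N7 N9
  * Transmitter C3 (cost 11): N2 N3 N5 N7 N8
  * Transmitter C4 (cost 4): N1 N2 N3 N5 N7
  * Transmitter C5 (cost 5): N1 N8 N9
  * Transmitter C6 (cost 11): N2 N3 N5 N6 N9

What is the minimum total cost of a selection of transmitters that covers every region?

C2, C5, C6 together cover every region (C2 ∪ C5 ∪ C6 = {N1, N2, N3, N4, N5, N6, N7, N8, N9}); total cost 14 + 5 + 11 = 30.
The greedy pick C4, C5, C6, C2 costs 34; no covering selection beats 30.

30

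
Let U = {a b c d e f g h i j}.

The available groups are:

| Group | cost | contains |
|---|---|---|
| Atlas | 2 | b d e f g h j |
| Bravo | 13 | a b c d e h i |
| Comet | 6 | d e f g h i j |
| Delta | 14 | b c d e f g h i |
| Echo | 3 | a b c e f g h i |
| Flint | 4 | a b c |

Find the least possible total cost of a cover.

5

Atlas, Echo together cover every element (Atlas ∪ Echo = {a, b, c, d, e, f, g, h, i, j}); total cost 2 + 3 = 5.
No covering selection has total cost below 5.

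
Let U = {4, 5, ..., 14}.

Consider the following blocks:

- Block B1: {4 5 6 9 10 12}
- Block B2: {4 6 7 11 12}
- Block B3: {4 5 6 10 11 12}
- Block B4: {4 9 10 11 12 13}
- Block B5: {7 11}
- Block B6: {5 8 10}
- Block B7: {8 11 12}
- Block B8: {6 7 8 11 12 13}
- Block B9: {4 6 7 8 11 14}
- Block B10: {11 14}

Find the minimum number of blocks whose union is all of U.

Take {B4, B6, B9}. Their union is {4, 5, 6, 7, 8, 9, 10, 11, 12, 13, 14}, which is all 11 points.
No 2 of the 10 blocks cover everything (all 45 combinations miss at least one point), so 3 is optimal.

3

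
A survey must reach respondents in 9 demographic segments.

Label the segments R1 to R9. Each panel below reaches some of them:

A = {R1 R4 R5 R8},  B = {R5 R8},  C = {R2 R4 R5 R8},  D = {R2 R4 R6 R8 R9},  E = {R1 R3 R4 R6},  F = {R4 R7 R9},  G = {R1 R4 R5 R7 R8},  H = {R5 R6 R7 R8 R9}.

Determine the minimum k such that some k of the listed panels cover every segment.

C and E and F together: C ∪ E ∪ F = {R1, R2, R3, R4, R5, R6, R7, R8, R9} — every segment is covered.
Only E contains R3, so E is forced; the remaining 5 segments need at least 2 more panels (each remaining panel adds at most 4) — so at least 3 panels are needed, and 3 is optimal.

3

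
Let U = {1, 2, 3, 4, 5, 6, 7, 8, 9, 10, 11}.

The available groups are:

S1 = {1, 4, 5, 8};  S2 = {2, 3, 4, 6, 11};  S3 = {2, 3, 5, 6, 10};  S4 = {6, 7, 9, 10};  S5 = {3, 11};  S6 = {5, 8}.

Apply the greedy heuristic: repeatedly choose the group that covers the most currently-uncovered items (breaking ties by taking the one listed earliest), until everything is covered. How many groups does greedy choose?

Greedy: pick S2 (covers 5 new) → pick S1 (covers 3 new) → pick S4 (covers 3 new). Total picks: 3.

3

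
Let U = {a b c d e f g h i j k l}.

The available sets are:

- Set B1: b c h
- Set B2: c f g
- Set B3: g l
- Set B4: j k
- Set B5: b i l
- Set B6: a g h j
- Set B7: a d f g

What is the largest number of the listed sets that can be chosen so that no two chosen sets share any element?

3

B1, B4, B7 are pairwise disjoint (B1={b,c,h}; B4={j,k}; B7={a,d,f,g}).
Every remaining set overlaps one of these, and no 4 of the listed sets are pairwise disjoint, so 3 is the maximum.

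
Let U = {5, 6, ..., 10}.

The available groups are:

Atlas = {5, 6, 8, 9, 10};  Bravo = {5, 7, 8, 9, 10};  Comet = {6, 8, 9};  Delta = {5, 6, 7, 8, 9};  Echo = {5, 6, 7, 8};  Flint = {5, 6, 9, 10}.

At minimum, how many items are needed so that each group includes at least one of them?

2

The 2 items {8, 10} hit every group.
No single item lies in every group, so at least 2 are needed and 2 is optimal.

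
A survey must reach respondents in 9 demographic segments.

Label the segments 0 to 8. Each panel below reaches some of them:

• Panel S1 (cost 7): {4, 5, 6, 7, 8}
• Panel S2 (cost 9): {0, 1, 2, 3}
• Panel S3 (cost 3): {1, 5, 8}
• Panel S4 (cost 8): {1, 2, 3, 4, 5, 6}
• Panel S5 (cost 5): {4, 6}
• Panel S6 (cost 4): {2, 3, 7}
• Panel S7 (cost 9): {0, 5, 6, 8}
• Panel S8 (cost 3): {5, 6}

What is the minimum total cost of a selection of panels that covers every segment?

S1, S2 together cover every segment (S1 ∪ S2 = {0, 1, 2, 3, 4, 5, 6, 7, 8}); total cost 7 + 9 = 16.
The greedy pick S3, S6, S5, S2 costs 21; no covering selection beats 16.

16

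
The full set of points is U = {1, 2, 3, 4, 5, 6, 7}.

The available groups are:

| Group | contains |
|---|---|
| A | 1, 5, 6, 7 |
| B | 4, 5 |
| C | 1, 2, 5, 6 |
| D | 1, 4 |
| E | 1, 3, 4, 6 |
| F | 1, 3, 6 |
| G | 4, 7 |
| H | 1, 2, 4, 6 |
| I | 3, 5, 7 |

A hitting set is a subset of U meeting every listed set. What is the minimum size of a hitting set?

3

T = {4, 6, 7} meets every group (each contains at least one member of T), and |T| = 3.
No choice of 2 points meets every group, so 3 is the minimum.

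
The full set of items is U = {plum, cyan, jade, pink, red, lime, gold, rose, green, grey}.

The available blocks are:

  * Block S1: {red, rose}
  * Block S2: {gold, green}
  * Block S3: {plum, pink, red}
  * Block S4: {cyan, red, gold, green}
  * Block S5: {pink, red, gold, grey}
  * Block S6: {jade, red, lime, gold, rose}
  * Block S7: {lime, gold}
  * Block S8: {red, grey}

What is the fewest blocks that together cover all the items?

4

Take {S3, S4, S5, S6}. Their union is {plum, cyan, jade, pink, red, lime, gold, rose, green, grey}, which is all 10 items.
Only S6 contains jade, so S6 is forced; the remaining 5 items need at least 3 more blocks (each remaining block adds at most 2) — so at least 4 blocks are needed, and 4 is optimal.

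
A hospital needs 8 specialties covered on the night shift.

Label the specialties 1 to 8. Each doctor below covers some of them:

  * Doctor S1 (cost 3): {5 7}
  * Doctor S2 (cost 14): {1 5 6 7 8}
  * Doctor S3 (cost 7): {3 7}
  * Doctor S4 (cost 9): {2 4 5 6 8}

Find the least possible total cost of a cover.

S2, S3, S4 together cover every specialty (S2 ∪ S3 ∪ S4 = {1, 2, 3, 4, 5, 6, 7, 8}); total cost 14 + 7 + 9 = 30.
The greedy pick S1, S4, S3, S2 costs 33; no covering selection beats 30.

30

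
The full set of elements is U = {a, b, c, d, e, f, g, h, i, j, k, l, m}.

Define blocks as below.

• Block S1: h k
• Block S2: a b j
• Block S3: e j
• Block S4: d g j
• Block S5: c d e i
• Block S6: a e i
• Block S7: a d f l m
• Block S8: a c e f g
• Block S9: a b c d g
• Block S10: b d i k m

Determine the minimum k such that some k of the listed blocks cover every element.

5

S1 and S2 and S5 and S7 and S9 together: S1 ∪ S2 ∪ S5 ∪ S7 ∪ S9 = {a, b, c, d, e, f, g, h, i, j, k, l, m} — every element is covered.
No 4 of the 10 blocks cover everything (all 210 combinations miss at least one element), so 5 is optimal.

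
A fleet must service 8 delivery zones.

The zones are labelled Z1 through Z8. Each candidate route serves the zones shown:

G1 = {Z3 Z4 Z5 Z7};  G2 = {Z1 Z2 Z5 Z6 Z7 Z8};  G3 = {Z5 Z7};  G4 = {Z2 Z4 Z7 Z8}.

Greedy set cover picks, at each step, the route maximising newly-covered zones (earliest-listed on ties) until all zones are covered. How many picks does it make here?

2

Greedy: pick G2 (covers 6 new) → pick G1 (covers 2 new). Total picks: 2.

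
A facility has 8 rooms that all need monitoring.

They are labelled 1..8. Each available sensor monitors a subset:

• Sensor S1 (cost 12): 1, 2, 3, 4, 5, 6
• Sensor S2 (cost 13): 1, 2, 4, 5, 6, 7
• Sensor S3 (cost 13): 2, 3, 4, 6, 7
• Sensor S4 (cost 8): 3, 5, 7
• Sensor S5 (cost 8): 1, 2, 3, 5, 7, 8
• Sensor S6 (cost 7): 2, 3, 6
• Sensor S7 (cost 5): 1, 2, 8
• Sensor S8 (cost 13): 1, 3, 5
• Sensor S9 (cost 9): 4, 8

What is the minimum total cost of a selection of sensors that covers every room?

20

S1, S5 together cover every room (S1 ∪ S5 = {1, 2, 3, 4, 5, 6, 7, 8}); total cost 12 + 8 = 20.
No covering selection has total cost below 20.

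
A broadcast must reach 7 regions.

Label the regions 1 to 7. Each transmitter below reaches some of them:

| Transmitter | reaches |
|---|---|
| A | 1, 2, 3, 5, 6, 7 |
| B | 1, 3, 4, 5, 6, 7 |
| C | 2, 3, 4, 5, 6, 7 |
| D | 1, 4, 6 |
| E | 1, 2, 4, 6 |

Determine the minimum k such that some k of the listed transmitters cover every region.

2

A and B together: A ∪ B = {1, 2, 3, 4, 5, 6, 7} — every region is covered.
No single transmitter has all 7 regions (the largest, A, has 6), so 2 is optimal.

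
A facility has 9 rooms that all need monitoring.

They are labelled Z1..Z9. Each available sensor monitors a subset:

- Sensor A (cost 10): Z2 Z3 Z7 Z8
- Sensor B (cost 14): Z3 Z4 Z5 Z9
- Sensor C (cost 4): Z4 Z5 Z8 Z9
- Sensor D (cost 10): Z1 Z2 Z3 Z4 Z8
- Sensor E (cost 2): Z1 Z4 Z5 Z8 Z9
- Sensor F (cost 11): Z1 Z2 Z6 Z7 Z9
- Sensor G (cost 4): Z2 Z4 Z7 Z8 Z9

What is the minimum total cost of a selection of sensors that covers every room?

A, E, F together cover every room (A ∪ E ∪ F = {Z1, Z2, Z3, Z4, Z5, Z6, Z7, Z8, Z9}); total cost 10 + 2 + 11 = 23.
The greedy pick E, G, A, F costs 27; no covering selection beats 23.

23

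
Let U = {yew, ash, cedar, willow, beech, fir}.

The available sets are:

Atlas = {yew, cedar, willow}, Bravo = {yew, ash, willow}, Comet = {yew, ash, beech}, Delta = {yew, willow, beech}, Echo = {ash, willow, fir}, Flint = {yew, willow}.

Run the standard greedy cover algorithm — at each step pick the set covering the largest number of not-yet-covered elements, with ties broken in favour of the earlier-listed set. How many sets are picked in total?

Greedy: pick Atlas (covers 3 new) → pick Comet (covers 2 new) → pick Echo (covers 1 new). Total picks: 3.

3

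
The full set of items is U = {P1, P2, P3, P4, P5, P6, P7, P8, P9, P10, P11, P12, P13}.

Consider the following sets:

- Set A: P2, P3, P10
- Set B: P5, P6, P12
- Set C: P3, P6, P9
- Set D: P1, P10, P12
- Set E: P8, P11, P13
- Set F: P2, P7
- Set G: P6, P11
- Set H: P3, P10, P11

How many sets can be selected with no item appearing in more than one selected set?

C, D, E, F are pairwise disjoint (C={P3,P6,P9}; D={P1,P10,P12}; E={P8,P11,P13}; F={P2,P7}).
Every remaining set overlaps one of these, and no 5 of the listed sets are pairwise disjoint, so 4 is the maximum.

4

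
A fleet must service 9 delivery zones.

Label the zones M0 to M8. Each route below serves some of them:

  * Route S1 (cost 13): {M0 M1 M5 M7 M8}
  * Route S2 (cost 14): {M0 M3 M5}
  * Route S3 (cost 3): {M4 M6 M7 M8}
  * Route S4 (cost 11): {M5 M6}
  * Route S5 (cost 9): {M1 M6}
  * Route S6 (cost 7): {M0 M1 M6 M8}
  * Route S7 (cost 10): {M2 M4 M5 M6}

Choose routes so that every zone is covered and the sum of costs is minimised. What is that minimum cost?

S2, S3, S6, S7 together cover every zone (S2 ∪ S3 ∪ S6 ∪ S7 = {M0, M1, M2, M3, M4, M5, M6, M7, M8}); total cost 14 + 3 + 7 + 10 = 34.
No covering selection has total cost below 34.

34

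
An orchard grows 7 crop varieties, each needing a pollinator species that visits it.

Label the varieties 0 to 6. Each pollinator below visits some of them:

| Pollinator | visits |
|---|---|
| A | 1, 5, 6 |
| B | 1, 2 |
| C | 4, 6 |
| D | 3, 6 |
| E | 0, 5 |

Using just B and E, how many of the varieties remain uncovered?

3

Union of B, E = {0, 1, 2, 5}.
Not covered: 3, 4, 6 — 3 varieties.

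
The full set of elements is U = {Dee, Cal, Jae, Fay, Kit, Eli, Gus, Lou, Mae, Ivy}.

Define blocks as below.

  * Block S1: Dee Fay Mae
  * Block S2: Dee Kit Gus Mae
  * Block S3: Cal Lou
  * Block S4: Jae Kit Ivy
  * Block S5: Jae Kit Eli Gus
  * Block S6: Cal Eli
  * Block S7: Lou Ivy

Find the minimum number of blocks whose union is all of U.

S1, S5, S6, and S7 cover everything between them: the union {Dee, Cal, Jae, Fay, Kit, Eli, Gus, Lou, Mae, Ivy} is all of U.
No 3 of the 7 blocks cover everything (all 35 combinations miss at least one element), so 4 is optimal.

4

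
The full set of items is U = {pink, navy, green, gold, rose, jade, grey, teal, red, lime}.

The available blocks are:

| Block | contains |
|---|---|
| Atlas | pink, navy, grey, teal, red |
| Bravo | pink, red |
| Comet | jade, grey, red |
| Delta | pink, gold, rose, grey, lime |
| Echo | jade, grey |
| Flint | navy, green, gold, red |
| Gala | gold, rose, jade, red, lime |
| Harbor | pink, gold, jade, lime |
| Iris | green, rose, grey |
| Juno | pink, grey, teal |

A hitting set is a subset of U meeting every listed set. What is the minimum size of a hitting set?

3

Take H = {pink, grey, red}. Each listed block contains at least one of these, so H is a hitting set of size 3.
No choice of 2 items meets every block, so 3 is the minimum.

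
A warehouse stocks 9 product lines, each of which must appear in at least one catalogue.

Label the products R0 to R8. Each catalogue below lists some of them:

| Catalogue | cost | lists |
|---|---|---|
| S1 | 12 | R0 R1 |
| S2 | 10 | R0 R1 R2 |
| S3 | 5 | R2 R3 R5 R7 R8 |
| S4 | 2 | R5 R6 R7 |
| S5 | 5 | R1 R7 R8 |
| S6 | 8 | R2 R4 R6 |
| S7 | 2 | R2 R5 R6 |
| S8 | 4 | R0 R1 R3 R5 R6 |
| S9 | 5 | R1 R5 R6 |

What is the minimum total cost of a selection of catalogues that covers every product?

S5, S6, S8 together cover every product (S5 ∪ S6 ∪ S8 = {R0, R1, R2, R3, R4, R5, R6, R7, R8}); total cost 5 + 8 + 4 = 17.
The greedy pick S4, S8, S7, S3, S6 costs 21; no covering selection beats 17.

17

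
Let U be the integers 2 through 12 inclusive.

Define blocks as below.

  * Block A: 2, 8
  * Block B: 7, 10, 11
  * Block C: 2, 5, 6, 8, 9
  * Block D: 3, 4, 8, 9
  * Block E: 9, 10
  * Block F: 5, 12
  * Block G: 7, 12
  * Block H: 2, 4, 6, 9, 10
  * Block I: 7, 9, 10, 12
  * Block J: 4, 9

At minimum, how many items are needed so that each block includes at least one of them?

Take T = {7, 8, 9, 12}. Each listed block contains at least one of these, so T is a hitting set of size 4.
The blocks A, B, F, J are pairwise disjoint, so any hitting set needs a separate item for each — at least 4. Hence 4 is optimal.

4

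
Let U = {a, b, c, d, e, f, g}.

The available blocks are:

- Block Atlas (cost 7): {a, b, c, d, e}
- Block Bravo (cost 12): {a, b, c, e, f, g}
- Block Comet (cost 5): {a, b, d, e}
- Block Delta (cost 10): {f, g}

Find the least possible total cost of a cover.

17

Atlas, Delta together cover every item (Atlas ∪ Delta = {a, b, c, d, e, f, g}); total cost 7 + 10 = 17.
No covering selection has total cost below 17.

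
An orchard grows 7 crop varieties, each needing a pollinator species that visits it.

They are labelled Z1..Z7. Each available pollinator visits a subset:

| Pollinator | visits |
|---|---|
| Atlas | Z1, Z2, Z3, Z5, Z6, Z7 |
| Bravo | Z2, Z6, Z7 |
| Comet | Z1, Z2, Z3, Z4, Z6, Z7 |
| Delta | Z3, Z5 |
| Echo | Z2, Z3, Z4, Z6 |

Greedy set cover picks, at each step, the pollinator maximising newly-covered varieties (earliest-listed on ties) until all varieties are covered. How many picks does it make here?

Greedy: pick Atlas (covers 6 new) → pick Comet (covers 1 new). Total picks: 2.

2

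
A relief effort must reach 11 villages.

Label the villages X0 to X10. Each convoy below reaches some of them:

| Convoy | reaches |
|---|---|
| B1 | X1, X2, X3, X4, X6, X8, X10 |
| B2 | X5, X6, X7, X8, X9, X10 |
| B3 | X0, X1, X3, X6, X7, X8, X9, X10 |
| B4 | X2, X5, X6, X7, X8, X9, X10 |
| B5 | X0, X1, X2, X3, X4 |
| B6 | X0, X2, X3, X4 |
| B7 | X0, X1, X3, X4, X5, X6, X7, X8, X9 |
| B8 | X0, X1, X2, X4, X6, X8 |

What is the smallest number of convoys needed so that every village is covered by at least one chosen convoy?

2

Take {B2, B5}. Their union is {X0, X1, X2, X3, X4, X5, X6, X7, X8, X9, X10}, which is all 11 villages.
No single convoy has all 11 villages (the largest, B7, has 9), so 2 is optimal.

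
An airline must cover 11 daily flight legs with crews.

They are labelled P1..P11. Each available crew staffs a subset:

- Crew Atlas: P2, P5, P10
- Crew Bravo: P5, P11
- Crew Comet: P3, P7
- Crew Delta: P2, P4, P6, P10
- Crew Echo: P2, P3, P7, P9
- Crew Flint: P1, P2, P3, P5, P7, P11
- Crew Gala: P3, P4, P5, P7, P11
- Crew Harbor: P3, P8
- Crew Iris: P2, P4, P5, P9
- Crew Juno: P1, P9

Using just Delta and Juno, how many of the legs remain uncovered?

Union of Delta, Juno = {P1, P2, P4, P6, P9, P10}.
Not covered: P3, P5, P7, P8, P11 — 5 legs.

5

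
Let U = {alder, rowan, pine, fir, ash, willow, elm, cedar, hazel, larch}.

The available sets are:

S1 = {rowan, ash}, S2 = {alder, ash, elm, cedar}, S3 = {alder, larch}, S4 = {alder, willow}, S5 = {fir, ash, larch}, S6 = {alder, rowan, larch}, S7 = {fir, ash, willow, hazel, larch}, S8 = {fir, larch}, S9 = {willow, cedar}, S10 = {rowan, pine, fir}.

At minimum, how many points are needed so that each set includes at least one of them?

Take H = {fir, ash, willow, larch}. Each listed set contains at least one of these, so H is a hitting set of size 4.
No choice of 3 points meets every set, so 4 is the minimum.

4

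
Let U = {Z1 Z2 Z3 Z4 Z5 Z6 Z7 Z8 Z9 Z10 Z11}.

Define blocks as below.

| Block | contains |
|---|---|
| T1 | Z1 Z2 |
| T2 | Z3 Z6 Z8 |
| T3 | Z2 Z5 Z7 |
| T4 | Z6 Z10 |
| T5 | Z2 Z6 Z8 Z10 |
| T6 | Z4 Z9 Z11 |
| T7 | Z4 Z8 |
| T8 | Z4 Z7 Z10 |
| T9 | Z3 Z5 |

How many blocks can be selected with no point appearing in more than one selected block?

4

T1, T4, T7, T9 are pairwise disjoint (T1={Z1,Z2}; T4={Z6,Z10}; T7={Z4,Z8}; T9={Z3,Z5}).
Every remaining block overlaps one of these, and no 5 of the listed blocks are pairwise disjoint, so 4 is the maximum.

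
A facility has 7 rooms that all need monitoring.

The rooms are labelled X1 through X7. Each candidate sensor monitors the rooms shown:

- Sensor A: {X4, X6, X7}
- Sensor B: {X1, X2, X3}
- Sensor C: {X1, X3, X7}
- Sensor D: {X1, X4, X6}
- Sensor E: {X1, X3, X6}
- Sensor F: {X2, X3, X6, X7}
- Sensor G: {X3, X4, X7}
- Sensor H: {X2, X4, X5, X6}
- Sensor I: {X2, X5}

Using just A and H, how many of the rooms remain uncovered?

Union of A, H = {X2, X4, X5, X6, X7}.
Not covered: X1, X3 — 2 rooms.

2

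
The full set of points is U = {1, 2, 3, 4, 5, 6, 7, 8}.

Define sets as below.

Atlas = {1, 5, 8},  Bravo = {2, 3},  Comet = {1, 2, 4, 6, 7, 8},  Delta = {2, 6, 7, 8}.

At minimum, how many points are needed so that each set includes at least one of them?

2

H = {2, 8} meets every set (each contains at least one member of H), and |H| = 2.
The sets Atlas, Bravo are pairwise disjoint, so any hitting set needs a separate point for each — at least 2. Hence 2 is optimal.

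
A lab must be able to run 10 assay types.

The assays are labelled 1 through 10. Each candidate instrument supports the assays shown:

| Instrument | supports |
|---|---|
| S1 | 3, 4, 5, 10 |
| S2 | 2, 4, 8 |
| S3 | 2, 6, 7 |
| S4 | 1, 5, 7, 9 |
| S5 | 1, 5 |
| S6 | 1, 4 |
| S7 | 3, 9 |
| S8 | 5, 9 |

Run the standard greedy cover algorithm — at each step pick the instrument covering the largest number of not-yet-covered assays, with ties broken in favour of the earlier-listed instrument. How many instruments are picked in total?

Greedy: pick S1 (covers 4 new) → pick S3 (covers 3 new) → pick S4 (covers 2 new) → pick S2 (covers 1 new). Total picks: 4.

4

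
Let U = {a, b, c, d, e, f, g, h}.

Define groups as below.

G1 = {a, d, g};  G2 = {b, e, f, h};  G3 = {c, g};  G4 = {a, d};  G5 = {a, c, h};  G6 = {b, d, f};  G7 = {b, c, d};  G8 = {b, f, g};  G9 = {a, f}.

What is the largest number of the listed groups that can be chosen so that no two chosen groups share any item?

G2, G3, G4 are pairwise disjoint (G2={b,e,f,h}; G3={c,g}; G4={a,d}).
Every remaining group overlaps one of these, and no 4 of the listed groups are pairwise disjoint, so 3 is the maximum.

3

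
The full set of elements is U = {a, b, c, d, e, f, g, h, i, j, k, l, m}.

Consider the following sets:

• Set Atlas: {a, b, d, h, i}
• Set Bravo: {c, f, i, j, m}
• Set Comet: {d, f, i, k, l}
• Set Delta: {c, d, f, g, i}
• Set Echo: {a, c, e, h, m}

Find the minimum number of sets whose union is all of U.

Atlas, Bravo, Comet, Delta, and Echo cover everything between them: the union {a, b, c, d, e, f, g, h, i, j, k, l, m} is all of U.
No 4 of the 5 sets cover everything (all 5 combinations miss at least one element), so 5 is optimal.

5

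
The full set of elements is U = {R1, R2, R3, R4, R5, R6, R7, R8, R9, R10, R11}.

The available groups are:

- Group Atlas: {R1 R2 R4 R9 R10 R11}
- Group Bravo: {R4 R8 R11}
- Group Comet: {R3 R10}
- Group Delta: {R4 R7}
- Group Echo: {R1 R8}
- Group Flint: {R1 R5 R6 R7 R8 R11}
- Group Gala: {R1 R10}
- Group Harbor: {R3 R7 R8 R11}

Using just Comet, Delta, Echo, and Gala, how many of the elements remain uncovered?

Union of Comet, Delta, Echo, Gala = {R1, R3, R4, R7, R8, R10}.
Not covered: R2, R5, R6, R9, R11 — 5 elements.

5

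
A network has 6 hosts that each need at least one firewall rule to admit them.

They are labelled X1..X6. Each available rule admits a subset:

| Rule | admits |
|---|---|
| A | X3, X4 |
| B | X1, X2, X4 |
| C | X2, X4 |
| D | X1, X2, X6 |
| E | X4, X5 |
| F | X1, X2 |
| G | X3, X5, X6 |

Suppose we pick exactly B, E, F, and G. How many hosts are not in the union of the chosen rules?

Union of B, E, F, G = {X1, X2, X3, X4, X5, X6} — that's every host, so 0 are uncovered.

0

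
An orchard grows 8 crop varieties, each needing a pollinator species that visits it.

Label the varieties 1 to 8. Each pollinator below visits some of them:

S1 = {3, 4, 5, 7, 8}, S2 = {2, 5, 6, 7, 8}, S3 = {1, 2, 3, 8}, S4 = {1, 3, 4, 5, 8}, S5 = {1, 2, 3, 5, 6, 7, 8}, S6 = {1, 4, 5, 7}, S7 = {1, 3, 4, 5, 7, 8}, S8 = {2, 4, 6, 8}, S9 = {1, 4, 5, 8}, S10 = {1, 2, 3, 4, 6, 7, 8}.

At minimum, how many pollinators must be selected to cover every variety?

2

Take {S1, S5}. Their union is {1, 2, 3, 4, 5, 6, 7, 8}, which is all 8 varieties.
No single pollinator has all 8 varieties (the largest, S5, has 7), so 2 is optimal.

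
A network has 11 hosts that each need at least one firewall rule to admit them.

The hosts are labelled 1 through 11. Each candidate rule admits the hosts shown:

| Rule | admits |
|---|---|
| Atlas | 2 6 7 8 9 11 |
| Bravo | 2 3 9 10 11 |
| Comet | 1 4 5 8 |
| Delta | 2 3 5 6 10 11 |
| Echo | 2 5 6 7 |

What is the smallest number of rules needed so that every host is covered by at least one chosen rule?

3

Atlas and Comet and Delta together: Atlas ∪ Comet ∪ Delta = {1, 2, 3, 4, 5, 6, 7, 8, 9, 10, 11} — every host is covered.
Only Comet contains 1, so Comet is forced; the remaining 7 hosts need at least 2 more rules (each remaining rule adds at most 5) — so at least 3 rules are needed, and 3 is optimal.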